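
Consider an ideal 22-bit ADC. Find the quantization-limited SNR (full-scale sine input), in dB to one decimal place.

134.2 dB

SNR ≈ 6.02·N + 1.76 dB = 6.02·22 + 1.76 = 134.20 dB.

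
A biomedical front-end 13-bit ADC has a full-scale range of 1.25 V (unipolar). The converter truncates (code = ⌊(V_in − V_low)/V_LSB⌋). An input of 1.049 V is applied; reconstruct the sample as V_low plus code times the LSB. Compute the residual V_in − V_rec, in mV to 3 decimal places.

One LSB is 1.25 V / 8192 = 152.59 µV.
Scaled input = 6874.7264 LSBs, so code = 6874.
V_rec = 0 + 6874·0.000152588 = 1.0488892 V.
Difference: 0.00011084 V → 0.111 mV.

0.111 mV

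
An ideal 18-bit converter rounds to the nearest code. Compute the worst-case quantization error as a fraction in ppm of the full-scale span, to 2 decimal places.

1.91 ppm

Rounding → worst-case error = ½ LSB = V_FS/2^19, so 1e+06/524288 = 1.90735 ppm of full scale.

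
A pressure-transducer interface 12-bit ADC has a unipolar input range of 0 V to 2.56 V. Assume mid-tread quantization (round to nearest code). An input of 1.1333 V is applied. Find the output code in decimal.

With 4096 levels over 2.56 V, one step is 0.625 mV.
Input sits at 1813.280 steps above V_low.
So the output code is 1813.

code 1813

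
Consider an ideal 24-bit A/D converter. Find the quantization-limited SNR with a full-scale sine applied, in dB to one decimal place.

SNR ≈ 6.02·N + 1.76 dB = 6.02·24 + 1.76 = 146.24 dB.

146.2 dB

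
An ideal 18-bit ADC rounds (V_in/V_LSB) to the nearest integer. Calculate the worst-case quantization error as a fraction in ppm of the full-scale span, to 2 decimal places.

1.91 ppm

Rounding → worst-case error = ½ LSB = V_FS/2^19, so 1e+06/524288 = 1.90735 ppm of full scale.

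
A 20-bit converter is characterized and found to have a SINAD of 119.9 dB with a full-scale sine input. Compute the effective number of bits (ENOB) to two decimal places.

19.62 bits

ENOB = (SINAD − 1.76) / 6.02 = (119.9 − 1.76)/6.02 = 19.625.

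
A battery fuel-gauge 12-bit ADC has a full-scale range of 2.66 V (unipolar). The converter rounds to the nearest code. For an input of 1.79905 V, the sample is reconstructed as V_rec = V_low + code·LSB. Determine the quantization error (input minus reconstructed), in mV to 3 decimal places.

LSB = 2.66/2^12 = 0.649 mV.
Scaled input = 2770.2665 LSBs, so code = 2770.
Reconstructed: 1.798877 V.
V_in − V_rec = 0.000173047 V = 0.173 mV.

0.173 mV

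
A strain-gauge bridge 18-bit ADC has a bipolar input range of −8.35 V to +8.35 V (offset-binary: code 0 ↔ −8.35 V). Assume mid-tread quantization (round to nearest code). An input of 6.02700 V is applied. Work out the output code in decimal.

code 225679

LSB = 16.7 V / 262144 = 63.71 µV.
(6.02700 − (−8.35)) / 6.37054e-05 = 225679.299 LSBs.
Round → code 225679.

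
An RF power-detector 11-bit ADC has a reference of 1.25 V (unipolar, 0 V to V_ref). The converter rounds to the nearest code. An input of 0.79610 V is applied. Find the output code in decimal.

With 2048 levels over 1.25 V, one step is 0.610 mV.
(0.79610 − 0) / 0.000610352 = 1304.330 LSBs.
Round → code 1304.

code 1304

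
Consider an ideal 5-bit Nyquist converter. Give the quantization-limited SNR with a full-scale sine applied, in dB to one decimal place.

SNR ≈ 6.02·N + 1.76 dB = 6.02·5 + 1.76 = 31.86 dB.

31.9 dB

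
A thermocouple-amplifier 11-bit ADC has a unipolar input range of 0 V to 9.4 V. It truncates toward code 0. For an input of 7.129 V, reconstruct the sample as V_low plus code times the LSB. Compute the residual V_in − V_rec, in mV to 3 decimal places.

0.973 mV

Step size: 9.4 V ÷ 2^11 = 4.590 mV.
Scaled input = 1553.2119 LSBs, so code = 1553.
V_rec = 0 + 1553·0.00458984 = 7.1280273 V.
V_in − V_rec = 0.000972656 V = 0.973 mV.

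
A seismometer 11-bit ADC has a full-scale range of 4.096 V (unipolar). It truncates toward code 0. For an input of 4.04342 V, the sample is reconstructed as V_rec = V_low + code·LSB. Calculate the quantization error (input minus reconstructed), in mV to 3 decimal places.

1.420 mV

One LSB is 4.096 V / 2048 = 2.000 mV.
(V_in − V_low)/LSB = (4.04342 − 0)/0.002 = 2021.7100 → code 2021 (floor).
V_rec = 0 + 2021·0.002 = 4.042 V.
Difference: 0.00142 V → 1.420 mV.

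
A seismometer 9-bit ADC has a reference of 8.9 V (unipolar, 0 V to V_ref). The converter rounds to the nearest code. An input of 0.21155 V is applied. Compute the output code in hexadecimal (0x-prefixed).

With 512 levels over 8.9 V, one step is 17.383 mV.
(V_in − V_low)/LSB = (0.21155 − 0) / 0.0173828 = 12.170.
So the output code is 12.
In hexadecimal (0x-prefixed): 0xC.

code 0xC (decimal 12)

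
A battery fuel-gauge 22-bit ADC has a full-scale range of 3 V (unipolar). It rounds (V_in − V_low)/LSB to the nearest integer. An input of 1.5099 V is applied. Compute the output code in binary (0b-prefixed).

Full-scale span = 3 V; LSB = 3/2^22 = 0.72 µV.
(V_in − V_low)/LSB = (1.5099 − 0) / 7.15256e-07 = 2110993.203.
Round → code 2110993.
In binary (0b-prefixed): 0b1000000011011000010001.

code 0b1000000011011000010001 (decimal 2110993)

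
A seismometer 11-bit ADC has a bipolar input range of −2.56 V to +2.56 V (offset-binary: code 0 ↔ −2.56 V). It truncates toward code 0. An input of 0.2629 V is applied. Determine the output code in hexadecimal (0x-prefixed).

code 0x469 (decimal 1129)

With 2048 levels over 5.12 V, one step is 2.500 mV.
(V_in − V_low)/LSB = (0.2629 − (−2.56)) / 0.0025 = 1129.160.
Floor → code 1129.
In hexadecimal (0x-prefixed): 0x469.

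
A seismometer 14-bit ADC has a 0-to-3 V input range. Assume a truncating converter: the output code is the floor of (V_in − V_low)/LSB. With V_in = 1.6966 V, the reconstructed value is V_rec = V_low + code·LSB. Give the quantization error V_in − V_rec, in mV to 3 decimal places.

LSB = 3/2^14 = 183.11 µV.
(V_in − V_low)/LSB = (1.6966 − 0)/0.000183105 = 9265.6981 → code 9265 (floor).
V_rec = 0 + 9265·0.000183105 = 1.6964722 V.
Error = 1.6966 − 1.6964722 = 0.000127832 V = 0.128 mV.

0.128 mV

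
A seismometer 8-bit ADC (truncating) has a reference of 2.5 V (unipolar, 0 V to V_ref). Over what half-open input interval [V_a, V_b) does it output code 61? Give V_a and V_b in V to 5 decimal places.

[0.59570 V, 0.60547 V)

LSB = 2.5/2^8 = 9.766 mV.
V_a = V_low + 61·LSB = 0.595703 V; V_b = V_low + 62·LSB = 0.605469 V.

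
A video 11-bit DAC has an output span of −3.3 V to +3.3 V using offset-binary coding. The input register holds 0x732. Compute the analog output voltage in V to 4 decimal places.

LSB = 6.6 V / 2^11 = 3.223 mV.
Code 0x732 = 1842 decimal.
V_out = (−3.3) + 1842 × 0.00322266 V = 2.63613 V.

2.6361 V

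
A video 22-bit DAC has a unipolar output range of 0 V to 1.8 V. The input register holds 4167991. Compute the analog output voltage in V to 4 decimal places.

1.7887 V

LSB = 1.8 V / 2^22 = 0.43 µV.
V_out = 0 + 4167991 × 4.29153e-07 V = 1.78871 V.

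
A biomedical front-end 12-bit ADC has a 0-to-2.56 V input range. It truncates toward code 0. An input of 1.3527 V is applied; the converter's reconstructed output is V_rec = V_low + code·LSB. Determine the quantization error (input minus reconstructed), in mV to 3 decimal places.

Step size: 2.56 V ÷ 2^12 = 0.625 mV.
Scaled input = 2164.3200 LSBs, so code = 2164.
Code 2164 maps back to 0 + 2164×0.000625 V = 1.3525 V.
Error = 1.3527 − 1.3525 = 0.0002 V = 0.200 mV.

0.200 mV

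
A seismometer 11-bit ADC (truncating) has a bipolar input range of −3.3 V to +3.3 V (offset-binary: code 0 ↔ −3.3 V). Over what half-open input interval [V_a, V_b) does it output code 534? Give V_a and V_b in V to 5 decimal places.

LSB = 6.6/2^11 = 3.223 mV.
V_a = V_low + 534·LSB = -1.5791 V; V_b = V_low + 535·LSB = -1.57588 V.

[-1.57910 V, -1.57588 V)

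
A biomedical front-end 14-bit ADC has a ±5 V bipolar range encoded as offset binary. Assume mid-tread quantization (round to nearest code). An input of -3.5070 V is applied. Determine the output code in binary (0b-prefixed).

code 0b100110001110 (decimal 2446)

With 16384 levels over 10 V, one step is 0.610 mV.
Input sits at 2446.131 steps above V_low.
So the output code is 2446.
In binary (0b-prefixed): 0b100110001110.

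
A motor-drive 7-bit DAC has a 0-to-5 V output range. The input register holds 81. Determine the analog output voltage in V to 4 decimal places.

LSB = 5 V / 2^7 = 39.062 mV.
V_out = 0 + 81 × 0.0390625 V = 3.16406 V.

3.1641 V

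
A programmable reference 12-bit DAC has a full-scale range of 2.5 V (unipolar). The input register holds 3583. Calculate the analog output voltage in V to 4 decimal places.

2.1869 V

LSB = 2.5 V / 2^12 = 0.610 mV.
V_out = 0 + 3583 × 0.000610352 V = 2.18689 V.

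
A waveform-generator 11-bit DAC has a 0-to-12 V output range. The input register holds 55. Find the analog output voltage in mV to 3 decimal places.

LSB = 12 V / 2^11 = 5.859 mV.
V_out = 0 + 55 × 0.00585938 V = 0.322266 V.
= 322.266 mV.

322.266 mV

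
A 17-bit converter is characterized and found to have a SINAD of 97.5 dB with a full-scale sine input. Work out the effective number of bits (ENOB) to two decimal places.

ENOB = (SINAD − 1.76) / 6.02 = (97.5 − 1.76)/6.02 = 15.904.

15.90 bits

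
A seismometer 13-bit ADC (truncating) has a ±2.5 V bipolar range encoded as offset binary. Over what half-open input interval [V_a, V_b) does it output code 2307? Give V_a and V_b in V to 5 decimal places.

[-1.09192 V, -1.09131 V)

LSB = 5/2^13 = 0.610 mV.
V_a = V_low + 2307·LSB = -1.09192 V; V_b = V_low + 2308·LSB = -1.09131 V.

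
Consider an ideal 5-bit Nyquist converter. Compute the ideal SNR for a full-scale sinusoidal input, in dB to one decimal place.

31.9 dB

SNR ≈ 6.02·N + 1.76 dB = 6.02·5 + 1.76 = 31.86 dB.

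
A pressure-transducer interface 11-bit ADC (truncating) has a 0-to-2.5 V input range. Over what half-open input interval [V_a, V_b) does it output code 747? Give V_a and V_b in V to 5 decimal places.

LSB = 2.5/2^11 = 1.221 mV.
V_a = V_low + 747·LSB = 0.911865 V; V_b = V_low + 748·LSB = 0.913086 V.

[0.91187 V, 0.91309 V)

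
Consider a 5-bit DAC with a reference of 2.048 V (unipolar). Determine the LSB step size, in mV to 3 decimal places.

64.000 mV

Full-scale span = 2.048 V.
LSB = 2.048 / 2^5 = 2.048 / 32 = 0.064 V = 64.000 mV.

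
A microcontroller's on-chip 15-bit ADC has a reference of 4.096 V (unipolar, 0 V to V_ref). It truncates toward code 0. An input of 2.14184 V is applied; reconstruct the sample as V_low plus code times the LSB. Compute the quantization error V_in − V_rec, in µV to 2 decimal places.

90.00 µV

Step size: 4.096 V ÷ 2^15 = 125.00 µV.
(2.14184 − 0)/0.000125 = 17134.7200; ⌊·⌋ gives code 17134.
Code 17134 maps back to 0 + 17134×0.000125 V = 2.14175 V.
Difference: 9e-05 V → 90.00 µV.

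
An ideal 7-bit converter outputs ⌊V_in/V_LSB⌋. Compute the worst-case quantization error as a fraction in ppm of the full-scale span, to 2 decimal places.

Truncating → worst-case error = 1 LSB = V_FS/2^7, so 1e+06/128 = 7812.5 ppm of full scale.

7812.50 ppm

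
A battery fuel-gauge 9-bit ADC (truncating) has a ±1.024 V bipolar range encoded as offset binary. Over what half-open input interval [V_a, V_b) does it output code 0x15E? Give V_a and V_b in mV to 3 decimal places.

[376.000 mV, 380.000 mV)

LSB = 2.048/2^9 = 4.000 mV.
Code 0x15E = 350 decimal.
V_a = V_low + 350·LSB = 0.376 V; V_b = V_low + 351·LSB = 0.38 V.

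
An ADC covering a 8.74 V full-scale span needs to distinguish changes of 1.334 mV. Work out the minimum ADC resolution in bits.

13 bits

Number of steps required ≥ 8.74 V / 1.334 mV = 6551.72.
Need 2^N ≥ 6551.72; 2^12 = 4096, 2^13 = 8192.
Minimum N = 13.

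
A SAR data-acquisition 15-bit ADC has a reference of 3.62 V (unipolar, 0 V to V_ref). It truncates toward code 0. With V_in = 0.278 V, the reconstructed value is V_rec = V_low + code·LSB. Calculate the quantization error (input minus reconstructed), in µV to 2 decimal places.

48.34 µV

One LSB is 3.62 V / 32768 = 110.47 µV.
(V_in − V_low)/LSB = (0.278 − 0)/0.000110474 = 2516.4376 → code 2516 (floor).
Code 2516 maps back to 0 + 2516×0.000110474 V = 0.27795166 V.
Error = 0.278 − 0.27795166 = 4.83398e-05 V = 48.34 µV.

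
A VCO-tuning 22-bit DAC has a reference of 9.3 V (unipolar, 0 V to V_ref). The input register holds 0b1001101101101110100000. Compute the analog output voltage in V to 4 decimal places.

5.6465 V

LSB = 9.3 V / 2^22 = 2.22 µV.
Code 0b1001101101101110100000 = 2546592 decimal.
V_out = 0 + 2546592 × 2.21729e-06 V = 5.64654 V.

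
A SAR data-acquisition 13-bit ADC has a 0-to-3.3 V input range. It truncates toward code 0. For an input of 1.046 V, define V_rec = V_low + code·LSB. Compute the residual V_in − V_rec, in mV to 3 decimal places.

0.248 mV

One LSB is 3.3 V / 8192 = 402.83 µV.
(V_in − V_low)/LSB = (1.046 − 0)/0.000402832 = 2596.6158 → code 2596 (floor).
V_rec = 0 + 2596·0.000402832 = 1.045752 V.
V_in − V_rec = 0.000248047 V = 0.248 mV.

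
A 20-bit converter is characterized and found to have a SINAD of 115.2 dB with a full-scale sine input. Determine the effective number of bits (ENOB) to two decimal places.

ENOB = (SINAD − 1.76) / 6.02 = (115.2 − 1.76)/6.02 = 18.844.

18.84 bits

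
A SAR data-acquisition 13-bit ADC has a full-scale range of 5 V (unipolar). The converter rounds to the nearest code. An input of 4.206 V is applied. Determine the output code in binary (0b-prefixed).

Full-scale span = 5 V; LSB = 5/2^13 = 0.610 mV.
(V_in − V_low)/LSB = (4.206 − 0) / 0.000610352 = 6891.110.
round(6891.110) = 6891.
In binary (0b-prefixed): 0b1101011101011.

code 0b1101011101011 (decimal 6891)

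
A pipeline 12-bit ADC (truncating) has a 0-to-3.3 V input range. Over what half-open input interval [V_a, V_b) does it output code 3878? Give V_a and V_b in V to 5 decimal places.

[3.12437 V, 3.12517 V)

LSB = 3.3/2^12 = 0.806 mV.
V_a = V_low + 3878·LSB = 3.12437 V; V_b = V_low + 3879·LSB = 3.12517 V.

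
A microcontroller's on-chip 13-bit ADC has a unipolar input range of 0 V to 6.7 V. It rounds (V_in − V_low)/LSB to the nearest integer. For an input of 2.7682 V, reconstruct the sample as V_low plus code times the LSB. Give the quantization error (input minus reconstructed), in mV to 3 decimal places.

-0.294 mV

LSB = 6.7/2^13 = 0.818 mV.
(V_in − V_low)/LSB = (2.7682 − 0)/0.000817871 = 3384.6410 → code 3385 (round).
Reconstructed: 2.7684937 V.
Difference: -0.000293652 V → -0.294 mV.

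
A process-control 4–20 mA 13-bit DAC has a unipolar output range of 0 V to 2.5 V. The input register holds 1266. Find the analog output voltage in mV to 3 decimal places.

LSB = 2.5 V / 2^13 = 305.18 µV.
V_out = 0 + 1266 × 0.000305176 V = 0.386353 V.
= 386.353 mV.

386.353 mV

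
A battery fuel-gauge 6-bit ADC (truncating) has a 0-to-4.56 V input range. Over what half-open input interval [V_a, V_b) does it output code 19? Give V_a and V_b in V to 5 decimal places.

LSB = 4.56/2^6 = 71.250 mV.
V_a = V_low + 19·LSB = 1.35375 V; V_b = V_low + 20·LSB = 1.425 V.

[1.35375 V, 1.42500 V)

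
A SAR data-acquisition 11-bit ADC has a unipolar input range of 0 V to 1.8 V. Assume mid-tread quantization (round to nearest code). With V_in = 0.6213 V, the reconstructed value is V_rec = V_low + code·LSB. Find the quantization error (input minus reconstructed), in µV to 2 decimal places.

-86.72 µV

LSB = 1.8/2^11 = 0.879 mV.
(V_in − V_low)/LSB = (0.6213 − 0)/0.000878906 = 706.9013 → code 707 (round).
Code 707 maps back to 0 + 707×0.000878906 V = 0.62138672 V.
Error = 0.6213 − 0.62138672 = -8.67188e-05 V = -86.72 µV.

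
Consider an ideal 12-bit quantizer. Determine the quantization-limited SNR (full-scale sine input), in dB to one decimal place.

SNR ≈ 6.02·N + 1.76 dB = 6.02·12 + 1.76 = 74.00 dB.

74.0 dB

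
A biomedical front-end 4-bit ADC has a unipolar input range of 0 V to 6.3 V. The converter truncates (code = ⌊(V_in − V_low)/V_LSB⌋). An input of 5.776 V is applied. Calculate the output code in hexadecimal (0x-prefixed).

code 0xE (decimal 14)

LSB = 6.3 V / 16 = 393.750 mV.
Input sits at 14.669 steps above V_low.
Floor → code 14.
In hexadecimal (0x-prefixed): 0xE.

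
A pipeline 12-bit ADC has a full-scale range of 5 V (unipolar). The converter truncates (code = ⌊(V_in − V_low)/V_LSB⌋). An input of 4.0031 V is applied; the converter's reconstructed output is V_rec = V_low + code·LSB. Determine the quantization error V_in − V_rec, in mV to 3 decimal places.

0.414 mV

Step size: 5 V ÷ 2^12 = 1.221 mV.
(V_in − V_low)/LSB = (4.0031 − 0)/0.0012207 = 3279.3395 → code 3279 (floor).
Reconstructed: 4.0026855 V.
Error = 4.0031 − 4.0026855 = 0.000414453 V = 0.414 mV.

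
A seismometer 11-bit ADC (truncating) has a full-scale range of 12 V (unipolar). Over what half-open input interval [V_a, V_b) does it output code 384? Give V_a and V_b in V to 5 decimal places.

LSB = 12/2^11 = 5.859 mV.
V_a = V_low + 384·LSB = 2.25 V; V_b = V_low + 385·LSB = 2.25586 V.

[2.25000 V, 2.25586 V)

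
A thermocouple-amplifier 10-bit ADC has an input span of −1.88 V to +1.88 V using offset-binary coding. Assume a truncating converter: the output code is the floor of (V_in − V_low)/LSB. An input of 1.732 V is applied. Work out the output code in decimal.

With 1024 levels over 3.76 V, one step is 3.672 mV.
(V_in − V_low)/LSB = (1.732 − (−1.88)) / 0.00367187 = 983.694.
⌊·⌋(983.694) = 983.

code 983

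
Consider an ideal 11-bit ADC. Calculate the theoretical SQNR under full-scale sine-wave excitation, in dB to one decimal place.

SNR ≈ 6.02·N + 1.76 dB = 6.02·11 + 1.76 = 67.98 dB.

68.0 dB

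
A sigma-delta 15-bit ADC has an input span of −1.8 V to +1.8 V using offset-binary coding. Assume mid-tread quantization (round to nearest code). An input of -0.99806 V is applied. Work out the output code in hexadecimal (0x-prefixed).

Full-scale span = 3.6 V; LSB = 3.6/2^15 = 109.86 µV.
(-0.99806 − (−1.8)) / 0.000109863 = 7299.436 LSBs.
So the output code is 7299.
In hexadecimal (0x-prefixed): 0x1C83.

code 0x1C83 (decimal 7299)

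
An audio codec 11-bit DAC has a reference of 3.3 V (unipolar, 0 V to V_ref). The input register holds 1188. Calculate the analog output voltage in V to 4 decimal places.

1.9143 V

LSB = 3.3 V / 2^11 = 1.611 mV.
V_out = 0 + 1188 × 0.00161133 V = 1.91426 V.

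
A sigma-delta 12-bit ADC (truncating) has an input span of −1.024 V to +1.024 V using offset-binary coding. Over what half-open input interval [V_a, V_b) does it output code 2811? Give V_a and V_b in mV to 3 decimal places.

LSB = 2.048/2^12 = 0.500 mV.
V_a = V_low + 2811·LSB = 0.3815 V; V_b = V_low + 2812·LSB = 0.382 V.

[381.500 mV, 382.000 mV)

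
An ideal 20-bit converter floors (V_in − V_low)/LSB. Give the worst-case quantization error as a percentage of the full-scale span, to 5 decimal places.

0.00010 %

Truncating → worst-case error = 1 LSB = V_FS/2^20, so 100/1048576 = 9.53674e-05 % of full scale.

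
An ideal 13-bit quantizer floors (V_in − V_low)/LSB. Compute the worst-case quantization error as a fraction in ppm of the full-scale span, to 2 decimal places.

122.07 ppm

Truncating → worst-case error = 1 LSB = V_FS/2^13, so 1e+06/8192 = 122.07 ppm of full scale.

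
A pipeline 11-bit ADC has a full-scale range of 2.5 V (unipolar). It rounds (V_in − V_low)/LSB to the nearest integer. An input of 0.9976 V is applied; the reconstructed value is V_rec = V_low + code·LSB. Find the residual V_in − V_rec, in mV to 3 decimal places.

0.286 mV

LSB = 2.5/2^11 = 1.221 mV.
(V_in − V_low)/LSB = (0.9976 − 0)/0.0012207 = 817.2339 → code 817 (round).
Reconstructed: 0.99731445 V.
Error = 0.9976 − 0.99731445 = 0.000285547 V = 0.286 mV.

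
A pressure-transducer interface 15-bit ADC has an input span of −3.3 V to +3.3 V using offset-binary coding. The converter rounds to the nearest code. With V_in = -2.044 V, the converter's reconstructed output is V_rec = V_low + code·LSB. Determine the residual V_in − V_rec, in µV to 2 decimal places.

One LSB is 6.6 V / 32768 = 201.42 µV.
Scaled input = 6235.8497 LSBs, so code = 6236.
V_rec = (−3.3) + 6236·0.000201416 = -2.0439697 V.
Difference: -3.02734e-05 V → -30.27 µV.

-30.27 µV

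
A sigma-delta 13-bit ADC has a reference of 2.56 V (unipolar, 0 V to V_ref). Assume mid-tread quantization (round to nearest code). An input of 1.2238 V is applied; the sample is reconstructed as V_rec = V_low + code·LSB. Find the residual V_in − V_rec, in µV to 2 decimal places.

50.00 µV

One LSB is 2.56 V / 8192 = 312.50 µV.
Scaled input = 3916.1600 LSBs, so code = 3916.
V_rec = 0 + 3916·0.0003125 = 1.22375 V.
Error = 1.2238 − 1.22375 = 5e-05 V = 50.00 µV.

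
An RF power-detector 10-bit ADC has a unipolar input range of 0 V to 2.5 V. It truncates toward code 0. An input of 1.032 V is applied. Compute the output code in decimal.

code 422

LSB = 2.5 V / 1024 = 2.441 mV.
(1.032 − 0) / 0.00244141 = 422.707 LSBs.
⌊·⌋(422.707) = 422.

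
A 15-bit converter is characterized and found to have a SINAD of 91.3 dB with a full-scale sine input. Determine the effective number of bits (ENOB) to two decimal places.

14.87 bits

ENOB = (SINAD − 1.76) / 6.02 = (91.3 − 1.76)/6.02 = 14.874.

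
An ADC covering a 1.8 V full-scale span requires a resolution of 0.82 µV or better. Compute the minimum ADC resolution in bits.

22 bits

Number of steps required ≥ 1.8 V / 0.82 µV = 2195121.95.
Need 2^N ≥ 2195121.95; 2^21 = 2097152, 2^22 = 4194304.
Minimum N = 22.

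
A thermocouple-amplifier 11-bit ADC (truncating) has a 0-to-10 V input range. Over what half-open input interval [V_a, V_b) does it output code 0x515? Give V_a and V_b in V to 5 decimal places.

[6.35254 V, 6.35742 V)

LSB = 10/2^11 = 4.883 mV.
Code 0x515 = 1301 decimal.
V_a = V_low + 1301·LSB = 6.35254 V; V_b = V_low + 1302·LSB = 6.35742 V.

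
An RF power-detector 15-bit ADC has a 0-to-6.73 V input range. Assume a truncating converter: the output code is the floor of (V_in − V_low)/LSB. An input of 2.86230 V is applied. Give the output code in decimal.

code 13936

With 32768 levels over 6.73 V, one step is 205.38 µV.
(V_in − V_low)/LSB = (2.86230 − 0) / 0.000205383 = 13936.381.
⌊·⌋(13936.381) = 13936.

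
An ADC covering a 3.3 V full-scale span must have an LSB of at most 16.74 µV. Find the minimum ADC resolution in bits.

18 bits

Number of steps required ≥ 3.3 V / 16.74 µV = 197132.62.
Need 2^N ≥ 197132.62; 2^17 = 131072, 2^18 = 262144.
Minimum N = 18.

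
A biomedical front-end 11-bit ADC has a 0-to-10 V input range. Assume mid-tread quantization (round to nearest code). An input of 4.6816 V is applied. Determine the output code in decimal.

With 2048 levels over 10 V, one step is 4.883 mV.
(V_in − V_low)/LSB = (4.6816 − 0) / 0.00488281 = 958.792.
So the output code is 959.

code 959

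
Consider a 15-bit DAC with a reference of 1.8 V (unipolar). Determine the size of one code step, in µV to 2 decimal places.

54.93 µV

Full-scale span = 1.8 V.
LSB = 1.8 / 2^15 = 1.8 / 32768 = 5.49316e-05 V = 54.93 µV.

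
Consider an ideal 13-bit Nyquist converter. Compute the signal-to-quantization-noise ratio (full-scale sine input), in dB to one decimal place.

80.0 dB

SNR ≈ 6.02·N + 1.76 dB = 6.02·13 + 1.76 = 80.02 dB.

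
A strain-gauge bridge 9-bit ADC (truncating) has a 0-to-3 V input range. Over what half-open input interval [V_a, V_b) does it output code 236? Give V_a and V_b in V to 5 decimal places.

[1.38281 V, 1.38867 V)

LSB = 3/2^9 = 5.859 mV.
V_a = V_low + 236·LSB = 1.38281 V; V_b = V_low + 237·LSB = 1.38867 V.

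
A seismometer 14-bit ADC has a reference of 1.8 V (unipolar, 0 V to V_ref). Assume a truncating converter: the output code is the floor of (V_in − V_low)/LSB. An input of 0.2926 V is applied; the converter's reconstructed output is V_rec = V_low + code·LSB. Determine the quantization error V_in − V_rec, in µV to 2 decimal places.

Step size: 1.8 V ÷ 2^14 = 109.86 µV.
(V_in − V_low)/LSB = (0.2926 − 0)/0.000109863 = 2663.3102 → code 2663 (floor).
V_rec = 0 + 2663·0.000109863 = 0.29256592 V.
Error = 0.2926 − 0.29256592 = 3.4082e-05 V = 34.08 µV.

34.08 µV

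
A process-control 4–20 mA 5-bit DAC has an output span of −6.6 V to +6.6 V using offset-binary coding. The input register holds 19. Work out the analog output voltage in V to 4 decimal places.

LSB = 13.2 V / 2^5 = 412.500 mV.
V_out = (−6.6) + 19 × 0.4125 V = 1.2375 V.

1.2375 V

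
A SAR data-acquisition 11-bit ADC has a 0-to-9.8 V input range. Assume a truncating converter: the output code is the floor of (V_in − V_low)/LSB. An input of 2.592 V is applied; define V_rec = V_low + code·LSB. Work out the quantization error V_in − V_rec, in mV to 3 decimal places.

One LSB is 9.8 V / 2048 = 4.785 mV.
(2.592 − 0)/0.00478516 = 541.6751; ⌊·⌋ gives code 541.
V_rec = 0 + 541·0.00478516 = 2.5887695 V.
Error = 2.592 − 2.5887695 = 0.00323047 V = 3.230 mV.

3.230 mV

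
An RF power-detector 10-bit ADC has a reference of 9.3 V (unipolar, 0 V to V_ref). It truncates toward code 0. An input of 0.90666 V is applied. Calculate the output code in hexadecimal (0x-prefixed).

code 0x63 (decimal 99)

Full-scale span = 9.3 V; LSB = 9.3/2^10 = 9.082 mV.
Input sits at 99.830 steps above V_low.
So the output code is 99.
In hexadecimal (0x-prefixed): 0x63.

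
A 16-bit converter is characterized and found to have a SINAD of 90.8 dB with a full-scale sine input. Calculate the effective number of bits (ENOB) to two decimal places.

14.79 bits

ENOB = (SINAD − 1.76) / 6.02 = (90.8 − 1.76)/6.02 = 14.791.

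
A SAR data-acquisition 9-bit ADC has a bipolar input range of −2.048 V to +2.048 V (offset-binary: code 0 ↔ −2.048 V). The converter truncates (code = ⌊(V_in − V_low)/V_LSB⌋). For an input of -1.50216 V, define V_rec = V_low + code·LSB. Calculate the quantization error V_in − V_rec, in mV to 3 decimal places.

1.840 mV

Step size: 4.096 V ÷ 2^9 = 8.000 mV.
Scaled input = 68.2300 LSBs, so code = 68.
V_rec = (−2.048) + 68·0.008 = -1.504 V.
V_in − V_rec = 0.00184 V = 1.840 mV.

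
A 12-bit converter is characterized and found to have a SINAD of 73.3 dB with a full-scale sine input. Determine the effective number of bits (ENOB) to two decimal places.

11.88 bits

ENOB = (SINAD − 1.76) / 6.02 = (73.3 − 1.76)/6.02 = 11.884.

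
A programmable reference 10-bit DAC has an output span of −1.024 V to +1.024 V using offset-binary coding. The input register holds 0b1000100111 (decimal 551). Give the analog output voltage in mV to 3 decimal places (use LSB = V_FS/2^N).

LSB = 2.048 V / 2^10 = 2.000 mV.
Code 0b1000100111 = 551 decimal.
V_out = (−1.024) + 551 × 0.002 V = 0.078 V.
= 78.000 mV.

78.000 mV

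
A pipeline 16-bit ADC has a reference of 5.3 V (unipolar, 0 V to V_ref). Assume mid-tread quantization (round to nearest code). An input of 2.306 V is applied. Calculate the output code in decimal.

code 28514

Full-scale span = 5.3 V; LSB = 5.3/2^16 = 80.87 µV.
(V_in − V_low)/LSB = (2.306 − 0) / 8.08716e-05 = 28514.343.
Round → code 28514.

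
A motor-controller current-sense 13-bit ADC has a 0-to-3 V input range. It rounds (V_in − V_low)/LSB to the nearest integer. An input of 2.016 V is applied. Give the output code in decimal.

Full-scale span = 3 V; LSB = 3/2^13 = 366.21 µV.
(V_in − V_low)/LSB = (2.016 − 0) / 0.000366211 = 5505.024.
round(5505.024) = 5505.

code 5505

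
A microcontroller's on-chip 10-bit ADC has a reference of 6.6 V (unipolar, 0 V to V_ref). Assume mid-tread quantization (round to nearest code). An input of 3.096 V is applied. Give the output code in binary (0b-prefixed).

code 0b111100000 (decimal 480)

LSB = 6.6 V / 1024 = 6.445 mV.
(3.096 − 0) / 0.00644531 = 480.349 LSBs.
round(480.349) = 480.
In binary (0b-prefixed): 0b111100000.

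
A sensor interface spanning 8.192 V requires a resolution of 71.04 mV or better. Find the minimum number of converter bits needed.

Number of steps required ≥ 8.192 V / 71.04 mV = 115.32.
Need 2^N ≥ 115.32; 2^6 = 64, 2^7 = 128.
Minimum N = 7.

7 bits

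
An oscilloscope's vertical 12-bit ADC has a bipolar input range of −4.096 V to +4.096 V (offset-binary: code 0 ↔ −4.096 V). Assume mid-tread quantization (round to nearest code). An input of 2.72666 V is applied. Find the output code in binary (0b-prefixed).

LSB = 8.192 V / 4096 = 2.000 mV.
(2.72666 − (−4.096)) / 0.002 = 3411.330 LSBs.
So the output code is 3411.
In binary (0b-prefixed): 0b110101010011.

code 0b110101010011 (decimal 3411)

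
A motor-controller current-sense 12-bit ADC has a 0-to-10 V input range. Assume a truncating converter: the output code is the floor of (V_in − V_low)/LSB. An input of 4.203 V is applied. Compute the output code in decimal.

Full-scale span = 10 V; LSB = 10/2^12 = 2.441 mV.
(4.203 − 0) / 0.00244141 = 1721.549 LSBs.
Floor → code 1721.

code 1721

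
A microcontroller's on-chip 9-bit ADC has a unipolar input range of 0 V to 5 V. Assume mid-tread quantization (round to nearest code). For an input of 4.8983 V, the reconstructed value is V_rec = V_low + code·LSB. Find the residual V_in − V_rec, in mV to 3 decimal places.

One LSB is 5 V / 512 = 9.766 mV.
Scaled input = 501.5859 LSBs, so code = 502.
Code 502 maps back to 0 + 502×0.00976562 V = 4.9023438 V.
Difference: -0.00404375 V → -4.044 mV.

-4.044 mV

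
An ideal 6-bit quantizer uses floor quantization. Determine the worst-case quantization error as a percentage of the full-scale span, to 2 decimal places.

1.56 %

Truncating → worst-case error = 1 LSB = V_FS/2^6, so 100/64 = 1.5625 % of full scale.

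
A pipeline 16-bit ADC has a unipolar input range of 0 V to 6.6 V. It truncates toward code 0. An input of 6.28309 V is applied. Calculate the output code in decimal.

code 62389

Full-scale span = 6.6 V; LSB = 6.6/2^16 = 100.71 µV.
(6.28309 − 0) / 0.000100708 = 62389.180 LSBs.
⌊·⌋(62389.180) = 62389.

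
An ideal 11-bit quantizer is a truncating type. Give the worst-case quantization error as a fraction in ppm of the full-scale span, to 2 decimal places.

488.28 ppm

Truncating → worst-case error = 1 LSB = V_FS/2^11, so 1e+06/2048 = 488.281 ppm of full scale.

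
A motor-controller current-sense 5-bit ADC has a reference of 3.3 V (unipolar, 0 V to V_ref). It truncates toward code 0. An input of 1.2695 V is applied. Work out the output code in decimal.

code 12

LSB = 3.3 V / 32 = 103.125 mV.
(1.2695 − 0) / 0.103125 = 12.310 LSBs.
Floor → code 12.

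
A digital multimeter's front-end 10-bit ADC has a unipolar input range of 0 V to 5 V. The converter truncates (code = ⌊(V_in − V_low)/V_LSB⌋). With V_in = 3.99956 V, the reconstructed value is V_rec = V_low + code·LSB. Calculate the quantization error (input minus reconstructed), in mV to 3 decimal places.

0.537 mV

LSB = 5/2^10 = 4.883 mV.
Scaled input = 819.1099 LSBs, so code = 819.
V_rec = 0 + 819·0.00488281 = 3.9990234 V.
V_in − V_rec = 0.000536563 V = 0.537 mV.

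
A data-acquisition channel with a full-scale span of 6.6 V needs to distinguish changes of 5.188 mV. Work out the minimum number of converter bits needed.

Number of steps required ≥ 6.6 V / 5.188 mV = 1272.17.
Need 2^N ≥ 1272.17; 2^10 = 1024, 2^11 = 2048.
Minimum N = 11.

11 bits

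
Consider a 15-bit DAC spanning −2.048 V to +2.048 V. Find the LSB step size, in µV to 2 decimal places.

125.00 µV

Full-scale span = 4.096 V.
LSB = 4.096 / 2^15 = 4.096 / 32768 = 0.000125 V = 125.00 µV.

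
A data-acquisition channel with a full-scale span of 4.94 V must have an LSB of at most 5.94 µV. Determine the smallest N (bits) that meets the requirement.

Number of steps required ≥ 4.94 V / 5.94 µV = 831649.83.
Need 2^N ≥ 831649.83; 2^19 = 524288, 2^20 = 1048576.
Minimum N = 20.

20 bits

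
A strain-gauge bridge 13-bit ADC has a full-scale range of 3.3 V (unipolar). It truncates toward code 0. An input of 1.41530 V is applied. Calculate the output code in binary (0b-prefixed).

LSB = 3.3 V / 8192 = 402.83 µV.
(1.41530 − 0) / 0.000402832 = 3513.375 LSBs.
⌊·⌋(3513.375) = 3513.
In binary (0b-prefixed): 0b110110111001.

code 0b110110111001 (decimal 3513)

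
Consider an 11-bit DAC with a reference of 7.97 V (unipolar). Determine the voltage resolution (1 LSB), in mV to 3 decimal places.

3.892 mV

Full-scale span = 7.97 V.
LSB = 7.97 / 2^11 = 7.97 / 2048 = 0.0038916 V = 3.892 mV.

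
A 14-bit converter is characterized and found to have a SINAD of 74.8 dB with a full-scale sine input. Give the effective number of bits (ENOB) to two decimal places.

12.13 bits

ENOB = (SINAD − 1.76) / 6.02 = (74.8 − 1.76)/6.02 = 12.133.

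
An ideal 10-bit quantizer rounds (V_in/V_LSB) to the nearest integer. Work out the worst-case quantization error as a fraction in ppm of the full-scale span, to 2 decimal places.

488.28 ppm

Rounding → worst-case error = ½ LSB = V_FS/2^11, so 1e+06/2048 = 488.281 ppm of full scale.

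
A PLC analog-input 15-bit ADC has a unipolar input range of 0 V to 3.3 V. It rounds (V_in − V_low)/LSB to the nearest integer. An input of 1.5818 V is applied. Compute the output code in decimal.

code 15707

Full-scale span = 3.3 V; LSB = 3.3/2^15 = 100.71 µV.
(1.5818 − 0) / 0.000100708 = 15706.795 LSBs.
So the output code is 15707.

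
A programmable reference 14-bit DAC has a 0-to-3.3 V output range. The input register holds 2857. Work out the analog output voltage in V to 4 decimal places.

0.5754 V

LSB = 3.3 V / 2^14 = 201.42 µV.
V_out = 0 + 2857 × 0.000201416 V = 0.575446 V.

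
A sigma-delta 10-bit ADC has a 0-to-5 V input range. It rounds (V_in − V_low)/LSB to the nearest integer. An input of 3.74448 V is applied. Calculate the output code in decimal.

Full-scale span = 5 V; LSB = 5/2^10 = 4.883 mV.
Input sits at 766.870 steps above V_low.
So the output code is 767.

code 767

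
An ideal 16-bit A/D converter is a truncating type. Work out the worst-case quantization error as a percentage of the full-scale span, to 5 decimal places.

0.00153 %

Truncating → worst-case error = 1 LSB = V_FS/2^16, so 100/65536 = 0.00152588 % of full scale.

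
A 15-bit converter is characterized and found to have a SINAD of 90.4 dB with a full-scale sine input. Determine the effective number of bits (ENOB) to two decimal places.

ENOB = (SINAD − 1.76) / 6.02 = (90.4 − 1.76)/6.02 = 14.724.

14.72 bits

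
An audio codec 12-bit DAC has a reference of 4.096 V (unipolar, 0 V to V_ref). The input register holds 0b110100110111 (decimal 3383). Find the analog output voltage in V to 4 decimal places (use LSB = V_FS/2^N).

3.3830 V

LSB = 4.096 V / 2^12 = 1.000 mV.
Code 0b110100110111 = 3383 decimal.
V_out = 0 + 3383 × 0.001 V = 3.383 V.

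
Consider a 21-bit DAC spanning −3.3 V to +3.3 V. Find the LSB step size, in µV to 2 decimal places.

3.15 µV

Full-scale span = 6.6 V.
LSB = 6.6 / 2^21 = 6.6 / 2097152 = 3.14713e-06 V = 3.15 µV.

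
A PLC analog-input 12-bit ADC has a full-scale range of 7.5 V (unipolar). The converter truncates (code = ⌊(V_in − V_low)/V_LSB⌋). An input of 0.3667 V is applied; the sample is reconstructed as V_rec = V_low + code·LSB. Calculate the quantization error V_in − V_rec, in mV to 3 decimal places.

0.489 mV

LSB = 7.5/2^12 = 1.831 mV.
(V_in − V_low)/LSB = (0.3667 − 0)/0.00183105 = 200.2671 → code 200 (floor).
V_rec = 0 + 200·0.00183105 = 0.36621094 V.
V_in − V_rec = 0.000489063 V = 0.489 mV.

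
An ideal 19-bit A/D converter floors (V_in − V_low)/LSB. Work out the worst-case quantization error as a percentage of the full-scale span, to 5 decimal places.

Truncating → worst-case error = 1 LSB = V_FS/2^19, so 100/524288 = 0.000190735 % of full scale.

0.00019 %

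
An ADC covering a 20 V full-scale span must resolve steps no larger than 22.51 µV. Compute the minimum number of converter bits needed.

20 bits

Number of steps required ≥ 20 V / 22.51 µV = 888494.00.
Need 2^N ≥ 888494.00; 2^19 = 524288, 2^20 = 1048576.
Minimum N = 20.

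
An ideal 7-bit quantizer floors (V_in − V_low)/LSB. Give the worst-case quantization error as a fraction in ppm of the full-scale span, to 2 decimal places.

Truncating → worst-case error = 1 LSB = V_FS/2^7, so 1e+06/128 = 7812.5 ppm of full scale.

7812.50 ppm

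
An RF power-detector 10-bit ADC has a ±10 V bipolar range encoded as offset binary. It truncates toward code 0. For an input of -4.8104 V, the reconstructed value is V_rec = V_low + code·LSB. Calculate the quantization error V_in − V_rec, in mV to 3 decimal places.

13.819 mV

LSB = 20/2^10 = 19.531 mV.
(-4.8104 − (−10))/0.0195312 = 265.7075; ⌊·⌋ gives code 265.
Reconstructed: -4.8242188 V.
Difference: 0.0138187 V → 13.819 mV.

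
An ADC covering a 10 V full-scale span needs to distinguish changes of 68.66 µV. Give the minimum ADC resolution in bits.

Number of steps required ≥ 10 V / 68.66 µV = 145645.21.
Need 2^N ≥ 145645.21; 2^17 = 131072, 2^18 = 262144.
Minimum N = 18.

18 bits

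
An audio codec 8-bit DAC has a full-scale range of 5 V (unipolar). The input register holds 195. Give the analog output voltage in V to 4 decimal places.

LSB = 5 V / 2^8 = 19.531 mV.
V_out = 0 + 195 × 0.0195312 V = 3.80859 V.

3.8086 V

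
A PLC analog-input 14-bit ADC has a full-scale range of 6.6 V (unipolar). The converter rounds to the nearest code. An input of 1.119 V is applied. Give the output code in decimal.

With 16384 levels over 6.6 V, one step is 402.83 µV.
Input sits at 2777.833 steps above V_low.
Round → code 2778.

code 2778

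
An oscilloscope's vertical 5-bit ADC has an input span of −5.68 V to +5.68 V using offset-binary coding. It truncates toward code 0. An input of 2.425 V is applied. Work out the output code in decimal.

Full-scale span = 11.36 V; LSB = 11.36/2^5 = 355.000 mV.
Input sits at 22.831 steps above V_low.
So the output code is 22.

code 22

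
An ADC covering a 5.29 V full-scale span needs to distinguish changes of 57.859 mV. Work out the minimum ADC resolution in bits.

7 bits

Number of steps required ≥ 5.29 V / 57.859 mV = 91.43.
Need 2^N ≥ 91.43; 2^6 = 64, 2^7 = 128.
Minimum N = 7.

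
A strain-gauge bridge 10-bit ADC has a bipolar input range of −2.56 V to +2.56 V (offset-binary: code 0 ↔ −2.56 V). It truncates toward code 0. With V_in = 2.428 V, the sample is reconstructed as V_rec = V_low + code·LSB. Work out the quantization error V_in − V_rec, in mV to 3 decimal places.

Step size: 5.12 V ÷ 2^10 = 5.000 mV.
(V_in − V_low)/LSB = (2.428 − (−2.56))/0.005 = 997.6000 → code 997 (floor).
Reconstructed: 2.425 V.
Error = 2.428 − 2.425 = 0.003 V = 3.000 mV.

3.000 mV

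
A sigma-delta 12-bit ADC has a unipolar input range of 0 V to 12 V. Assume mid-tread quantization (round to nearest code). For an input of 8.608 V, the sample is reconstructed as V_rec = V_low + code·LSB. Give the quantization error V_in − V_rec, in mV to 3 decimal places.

0.578 mV

Step size: 12 V ÷ 2^12 = 2.930 mV.
(8.608 − 0)/0.00292969 = 2938.1973; round gives code 2938.
Reconstructed: 8.6074219 V.
Error = 8.608 − 8.6074219 = 0.000578125 V = 0.578 mV.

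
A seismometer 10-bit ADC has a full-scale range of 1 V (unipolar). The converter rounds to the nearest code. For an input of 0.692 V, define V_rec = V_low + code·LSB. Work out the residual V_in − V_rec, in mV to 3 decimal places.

LSB = 1/2^10 = 0.977 mV.
Scaled input = 708.6080 LSBs, so code = 709.
V_rec = 0 + 709·0.000976562 = 0.69238281 V.
V_in − V_rec = -0.000382813 V = -0.383 mV.

-0.383 mV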